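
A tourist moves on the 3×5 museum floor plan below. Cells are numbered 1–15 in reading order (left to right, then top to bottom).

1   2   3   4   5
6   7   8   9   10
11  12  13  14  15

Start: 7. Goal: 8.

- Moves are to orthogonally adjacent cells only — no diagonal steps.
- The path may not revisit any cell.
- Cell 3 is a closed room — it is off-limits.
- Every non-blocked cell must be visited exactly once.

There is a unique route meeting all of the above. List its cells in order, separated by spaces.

Need to visit all 14 open cells exactly once, starting at 7 and ending at 8.
Cell 11 has only two open neighbours (6 and 12), so the path must pass straight through it: one of those is the cell it's entered from and the other is where it exits.
Route from 7: up 1 to 2, left 1 to 1, down 2 to 11, right 4 to 15, up 2 to 5, left 1 to 4, down 1 to 9, left 1 to 8 — 13 moves in all.
Check: all 14 open cells covered.

7 2 1 6 11 12 13 14 15 10 5 4 9 8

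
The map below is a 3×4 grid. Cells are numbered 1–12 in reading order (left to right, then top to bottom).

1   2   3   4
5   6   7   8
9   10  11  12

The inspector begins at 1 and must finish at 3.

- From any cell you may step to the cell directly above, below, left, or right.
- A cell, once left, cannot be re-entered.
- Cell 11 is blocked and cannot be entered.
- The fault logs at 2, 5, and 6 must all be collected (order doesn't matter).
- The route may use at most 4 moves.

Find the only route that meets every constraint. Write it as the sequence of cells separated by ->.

1 -> 5 -> 6 -> 2 -> 3

The budget equals the shortest possible length, so every move has to be on a shortest route through the required cells.
Route from 1: down 1 to 5, right 1 to 6, up 1 to 2, right 1 to 3 — 4 moves in all.
Check: all required cells visited; 4 ≤ 4 moves.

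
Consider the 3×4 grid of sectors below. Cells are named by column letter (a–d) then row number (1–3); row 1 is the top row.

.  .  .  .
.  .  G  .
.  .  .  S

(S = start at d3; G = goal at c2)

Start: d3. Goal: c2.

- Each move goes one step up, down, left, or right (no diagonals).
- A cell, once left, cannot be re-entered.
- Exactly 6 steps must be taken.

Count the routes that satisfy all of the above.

Need simple routes of exactly 6 moves from d3 to c2 (Manhattan distance 2, so 2 moves are spent on a detour and 2 undoing it).
Enumerating: d3 d2 d1 c1 b1 b2 c2 | d3 c3 b3 b2 b1 c1 c2 | d3 c3 b3 a3 a2 b2 c2.
That gives 3 routes.

3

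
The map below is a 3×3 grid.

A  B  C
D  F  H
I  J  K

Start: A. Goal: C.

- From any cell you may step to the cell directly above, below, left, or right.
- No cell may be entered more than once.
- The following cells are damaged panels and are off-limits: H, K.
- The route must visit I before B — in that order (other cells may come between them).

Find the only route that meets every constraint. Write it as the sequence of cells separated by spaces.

A D I J F B C

The waypoints must appear in the order I, B, with no cell reused.
Route from A: 2× down (reaching I), right to J, 2× up (reaching B), right to C — 6 moves in all.
Check: order respected (I at step 2, B at step 5).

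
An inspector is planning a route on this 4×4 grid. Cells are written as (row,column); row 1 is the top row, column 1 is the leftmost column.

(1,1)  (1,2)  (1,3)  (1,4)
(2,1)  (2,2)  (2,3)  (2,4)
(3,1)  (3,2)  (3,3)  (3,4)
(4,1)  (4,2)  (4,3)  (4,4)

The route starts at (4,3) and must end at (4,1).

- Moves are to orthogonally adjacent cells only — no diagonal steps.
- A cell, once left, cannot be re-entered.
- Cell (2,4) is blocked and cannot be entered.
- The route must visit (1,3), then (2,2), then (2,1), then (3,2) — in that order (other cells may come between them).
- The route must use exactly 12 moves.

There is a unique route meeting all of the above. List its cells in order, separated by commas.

(4,3), (4,4), (3,4), (3,3), (2,3), (1,3), (1,2), (2,2), (2,1), (3,1), (3,2), (4,2), (4,1)

The waypoints must appear in the order (1,3), (2,2), (2,1), (3,2), with no cell reused.
Route from (4,3): right 1 to (4,4), up 1 to (3,4), left 1 to (3,3), up 2 to (1,3), left 1 to (1,2), down 1 to (2,2), left 1 to (2,1), down 1 to (3,1), right 1 to (3,2), down 1 to (4,2), left 1 to (4,1) — 12 moves in all.
Check: order respected ((1,3) at step 5, (2,2) at step 7, (2,1) at step 8, (3,2) at step 10); 12 moves as required.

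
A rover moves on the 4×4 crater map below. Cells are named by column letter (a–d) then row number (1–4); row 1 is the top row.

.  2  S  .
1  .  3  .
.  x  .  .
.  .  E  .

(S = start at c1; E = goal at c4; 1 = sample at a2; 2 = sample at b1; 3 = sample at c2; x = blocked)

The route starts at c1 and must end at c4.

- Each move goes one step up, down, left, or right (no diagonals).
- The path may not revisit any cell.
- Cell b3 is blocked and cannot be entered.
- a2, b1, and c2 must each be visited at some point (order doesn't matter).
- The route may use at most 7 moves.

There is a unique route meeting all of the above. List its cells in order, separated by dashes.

Any route must reach a2, b1, and c2 and still end at c4 within 7 moves, so the order of the required stops is forced.
Route from c1: 2× left (reaching a1), down to a2, 2× right (reaching c2), 2× down (reaching c4) — 7 moves in all.
Check: all required cells visited; 7 ≤ 7 moves.

c1 - b1 - a1 - a2 - b2 - c2 - c3 - c4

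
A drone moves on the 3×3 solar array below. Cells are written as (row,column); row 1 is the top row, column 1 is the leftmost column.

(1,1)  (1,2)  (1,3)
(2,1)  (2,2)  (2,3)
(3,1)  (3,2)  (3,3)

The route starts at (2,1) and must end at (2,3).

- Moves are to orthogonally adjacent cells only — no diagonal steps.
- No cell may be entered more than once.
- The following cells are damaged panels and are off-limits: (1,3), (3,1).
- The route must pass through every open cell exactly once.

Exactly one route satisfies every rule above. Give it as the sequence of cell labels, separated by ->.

(2,1) -> (1,1) -> (1,2) -> (2,2) -> (3,2) -> (3,3) -> (2,3)

Need to visit all 7 open cells exactly once, starting at (2,1) and ending at (2,3).
Cell (3,2) has only two open neighbours ((2,2) and (3,3)), so the path must pass straight through it: one of those is the cell it's entered from and the other is where it exits.
Route from (2,1): up 1 to (1,1), right 1 to (1,2), down 2 to (3,2), right 1 to (3,3), up 1 to (2,3) — 6 moves in all.
Check: all 7 open cells covered.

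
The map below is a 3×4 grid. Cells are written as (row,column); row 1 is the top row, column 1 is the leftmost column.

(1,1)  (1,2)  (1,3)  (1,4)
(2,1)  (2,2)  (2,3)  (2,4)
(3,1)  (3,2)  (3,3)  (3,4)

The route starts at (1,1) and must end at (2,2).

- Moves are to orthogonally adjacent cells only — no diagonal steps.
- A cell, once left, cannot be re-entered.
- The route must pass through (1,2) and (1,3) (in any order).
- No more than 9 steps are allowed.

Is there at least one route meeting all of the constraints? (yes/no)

yes

One route that works: (1,1) → (1,2) → (1,3) → (2,3) → (2,2).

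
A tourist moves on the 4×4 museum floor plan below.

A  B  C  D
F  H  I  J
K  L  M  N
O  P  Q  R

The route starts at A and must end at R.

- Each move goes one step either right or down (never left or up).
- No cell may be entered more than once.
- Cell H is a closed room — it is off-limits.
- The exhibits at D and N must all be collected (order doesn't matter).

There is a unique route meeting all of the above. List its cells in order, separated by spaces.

A B C D J N R

Moves only go right or down, so the column and row indices never decrease.
Route from A: 3× right (reaching D), 3× down (reaching R) — 6 moves in all.
Check: all required cells visited.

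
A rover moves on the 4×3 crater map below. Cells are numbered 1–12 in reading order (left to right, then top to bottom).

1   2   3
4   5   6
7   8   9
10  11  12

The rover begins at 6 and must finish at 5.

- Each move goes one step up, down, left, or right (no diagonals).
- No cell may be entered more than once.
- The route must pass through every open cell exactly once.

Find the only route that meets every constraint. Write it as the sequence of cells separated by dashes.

6 - 3 - 2 - 1 - 4 - 7 - 10 - 11 - 12 - 9 - 8 - 5

Need to visit all 12 open cells exactly once, starting at 6 and ending at 5.
Cell 1 has only two open neighbours (4 and 2), so the path must pass straight through it: one of those is the cell it's entered from and the other is where it exits.
Route from 6: up 1 to 3, left 2 to 1, down 3 to 10, right 2 to 12, up 1 to 9, left 1 to 8, up 1 to 5 — 11 moves in all.
Check: all 12 open cells covered.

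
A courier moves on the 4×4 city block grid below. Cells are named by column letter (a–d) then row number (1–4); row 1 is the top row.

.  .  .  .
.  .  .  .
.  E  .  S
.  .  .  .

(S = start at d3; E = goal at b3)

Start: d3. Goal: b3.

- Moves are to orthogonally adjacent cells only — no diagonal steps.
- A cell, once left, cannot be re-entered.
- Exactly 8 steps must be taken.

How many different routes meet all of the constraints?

22

Need simple routes of exactly 8 moves from d3 to b3 (Manhattan distance 2, so 3 moves are spent on a detour and 3 undoing it).
Branch systematically from the start, pruning whenever the remaining move budget drops below the Manhattan distance to b3 or differs from it in parity. Grouping the completions by first move — via d2: 12; via d4: 3; via c3: 7 — and summing: 12 + 3 + 7 = 22.
That gives 22 routes.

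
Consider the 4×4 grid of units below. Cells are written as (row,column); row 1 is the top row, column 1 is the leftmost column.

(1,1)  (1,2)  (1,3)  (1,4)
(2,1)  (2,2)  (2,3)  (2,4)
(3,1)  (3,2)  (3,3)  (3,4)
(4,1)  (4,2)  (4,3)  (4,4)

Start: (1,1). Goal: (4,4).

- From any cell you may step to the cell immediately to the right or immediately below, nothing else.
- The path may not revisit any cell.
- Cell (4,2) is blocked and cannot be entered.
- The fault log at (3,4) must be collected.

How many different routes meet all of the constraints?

10

A right/down-only route from (1,1) to (4,4) makes exactly 3 down-moves and 3 right-moves in some order.
With no other constraints that would be C(6,3) = 20 routes.
Split at (3,4) and multiply the segment counts (each segment already excludes blocked cells): (1,1)→(3,4): 10; (3,4)→(4,4): 1; product = 10.
That gives 10 routes.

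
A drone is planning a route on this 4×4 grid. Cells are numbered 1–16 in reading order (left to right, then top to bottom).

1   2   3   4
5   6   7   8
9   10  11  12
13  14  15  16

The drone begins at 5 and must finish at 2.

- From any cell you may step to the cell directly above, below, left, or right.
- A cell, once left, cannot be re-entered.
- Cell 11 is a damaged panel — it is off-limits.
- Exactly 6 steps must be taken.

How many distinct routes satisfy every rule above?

3

Need simple routes of exactly 6 moves from 5 to 2 (Manhattan distance 2, so 2 moves are spent on a detour and 2 undoing it).
Enumerating: 5 9 13 14 10 6 2 | 5 9 10 6 7 3 2 | 5 6 7 8 4 3 2.
That gives 3 routes.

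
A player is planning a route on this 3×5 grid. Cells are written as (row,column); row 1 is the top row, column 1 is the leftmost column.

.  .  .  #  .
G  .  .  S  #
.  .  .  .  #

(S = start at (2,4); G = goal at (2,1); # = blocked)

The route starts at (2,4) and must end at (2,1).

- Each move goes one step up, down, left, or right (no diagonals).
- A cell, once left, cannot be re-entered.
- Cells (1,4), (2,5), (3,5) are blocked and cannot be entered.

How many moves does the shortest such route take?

The Manhattan distance from (2,4) to (2,1) is |2−2| + |4−1| = 3, so at least 3 moves are needed.
A route of 3 moves achieves this: (2,4) → (2,3) → (2,2) → (2,1).
Since 3 matches the lower bound, it is optimal.

3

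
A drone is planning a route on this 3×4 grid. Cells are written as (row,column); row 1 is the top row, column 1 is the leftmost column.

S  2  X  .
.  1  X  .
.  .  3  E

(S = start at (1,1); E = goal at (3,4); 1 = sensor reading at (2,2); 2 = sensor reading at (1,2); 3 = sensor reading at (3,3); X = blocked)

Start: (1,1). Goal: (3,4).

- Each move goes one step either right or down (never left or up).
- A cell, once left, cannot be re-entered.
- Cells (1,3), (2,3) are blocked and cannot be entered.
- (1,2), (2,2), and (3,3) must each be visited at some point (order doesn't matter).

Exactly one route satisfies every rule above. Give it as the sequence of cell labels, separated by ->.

(1,1) -> (1,2) -> (2,2) -> (3,2) -> (3,3) -> (3,4)

Moves only go right or down, so the column and row indices never decrease.
Route from (1,1): right to (1,2), 2× down (reaching (3,2)), 2× right (reaching (3,4)) — 5 moves in all.
Check: all required cells visited.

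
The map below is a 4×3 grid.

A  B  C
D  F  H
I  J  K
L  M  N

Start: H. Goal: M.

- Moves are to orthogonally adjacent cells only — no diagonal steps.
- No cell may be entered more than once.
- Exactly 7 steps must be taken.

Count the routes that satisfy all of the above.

11

Need simple routes of exactly 7 moves from H to M (Manhattan distance 3, so 2 moves are spent on a detour and 2 undoing it).
Branch systematically from the start, pruning whenever the remaining move budget drops below the Manhattan distance to M or differs from it in parity. Grouping the completions by first move — via C: 7; via K: 1; via F: 3 — and summing: 7 + 1 + 3 = 11.
That gives 11 routes.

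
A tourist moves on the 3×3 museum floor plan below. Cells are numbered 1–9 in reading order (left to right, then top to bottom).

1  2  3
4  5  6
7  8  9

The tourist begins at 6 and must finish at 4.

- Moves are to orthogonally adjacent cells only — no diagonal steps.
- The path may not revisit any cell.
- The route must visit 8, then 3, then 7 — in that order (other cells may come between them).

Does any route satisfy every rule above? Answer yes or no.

Ignoring the required order, 1 revisit-free route from 6 to 4 passes through all of 8, 3, and 7; the waypoint orders that occur are 3 → 8 → 7 (1) — never 8 → 3 → 7.

no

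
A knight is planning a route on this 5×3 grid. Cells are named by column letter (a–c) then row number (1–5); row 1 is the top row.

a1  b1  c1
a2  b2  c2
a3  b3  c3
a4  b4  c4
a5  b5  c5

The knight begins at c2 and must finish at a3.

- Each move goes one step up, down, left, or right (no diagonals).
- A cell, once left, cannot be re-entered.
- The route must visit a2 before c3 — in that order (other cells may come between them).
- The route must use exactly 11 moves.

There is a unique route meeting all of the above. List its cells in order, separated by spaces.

c2 c1 b1 a1 a2 b2 b3 c3 c4 b4 a4 a3

The waypoints must appear in the order a2, c3, with no cell reused.
Route from c2: up 1 to c1, left 2 to a1, down 1 to a2, right 1 to b2, down 1 to b3, right 1 to c3, down 1 to c4, left 2 to a4, up 1 to a3 — 11 moves in all.
Check: order respected (a2 at step 4, c3 at step 7); 11 moves as required.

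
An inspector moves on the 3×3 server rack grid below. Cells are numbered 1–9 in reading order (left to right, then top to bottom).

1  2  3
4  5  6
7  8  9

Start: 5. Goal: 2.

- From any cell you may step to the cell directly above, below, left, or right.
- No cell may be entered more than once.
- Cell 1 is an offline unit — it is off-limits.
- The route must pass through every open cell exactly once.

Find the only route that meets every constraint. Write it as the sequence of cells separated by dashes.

5 - 4 - 7 - 8 - 9 - 6 - 3 - 2

Need to visit all 8 open cells exactly once, starting at 5 and ending at 2.
Cell 9 has only two open neighbours (6 and 8), so the path must pass straight through it: one of those is the cell it's entered from and the other is where it exits.
Route from 5: left 1 to 4, down 1 to 7, right 2 to 9, up 2 to 3, left 1 to 2 — 7 moves in all.
Check: all 8 open cells covered.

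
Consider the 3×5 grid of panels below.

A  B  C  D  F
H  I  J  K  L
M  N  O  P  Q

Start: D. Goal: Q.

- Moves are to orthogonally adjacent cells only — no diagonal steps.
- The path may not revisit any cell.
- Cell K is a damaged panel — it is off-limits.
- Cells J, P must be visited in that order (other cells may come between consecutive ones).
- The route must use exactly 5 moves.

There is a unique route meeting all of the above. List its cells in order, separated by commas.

The waypoints must appear in the order J, P, with no cell reused.
Route from D: left to C, 2× down (reaching O), 2× right (reaching Q) — 5 moves in all.
Check: order respected (J at step 2, P at step 4); 5 moves as required.

D, C, J, O, P, Q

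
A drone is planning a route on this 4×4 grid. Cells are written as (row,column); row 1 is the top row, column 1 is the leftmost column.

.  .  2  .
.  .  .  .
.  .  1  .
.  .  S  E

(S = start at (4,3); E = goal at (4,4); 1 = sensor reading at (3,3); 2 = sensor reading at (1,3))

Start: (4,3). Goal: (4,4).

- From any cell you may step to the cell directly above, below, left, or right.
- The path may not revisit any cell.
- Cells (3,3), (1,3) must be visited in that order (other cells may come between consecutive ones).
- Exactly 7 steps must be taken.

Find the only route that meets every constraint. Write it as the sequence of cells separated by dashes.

(4,3) - (3,3) - (2,3) - (1,3) - (1,4) - (2,4) - (3,4) - (4,4)

The waypoints must appear in the order (3,3), (1,3), with no cell reused.
Route from (4,3): 3× up (reaching (1,3)), right to (1,4), 3× down (reaching (4,4)) — 7 moves in all.
Check: order respected (1 at step 1, 2 at step 3); 7 moves as required.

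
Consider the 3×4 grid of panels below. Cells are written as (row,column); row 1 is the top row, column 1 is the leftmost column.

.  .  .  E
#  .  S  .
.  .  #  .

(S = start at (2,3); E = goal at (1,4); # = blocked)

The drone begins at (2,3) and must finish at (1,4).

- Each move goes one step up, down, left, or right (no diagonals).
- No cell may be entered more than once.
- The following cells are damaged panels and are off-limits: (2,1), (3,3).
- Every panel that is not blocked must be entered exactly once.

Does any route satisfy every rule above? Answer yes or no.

Cell (1,1) has only one open neighbour but is neither the start nor the goal, so a Hamiltonian route would have to both enter and leave it through the same neighbour — impossible without revisiting.

no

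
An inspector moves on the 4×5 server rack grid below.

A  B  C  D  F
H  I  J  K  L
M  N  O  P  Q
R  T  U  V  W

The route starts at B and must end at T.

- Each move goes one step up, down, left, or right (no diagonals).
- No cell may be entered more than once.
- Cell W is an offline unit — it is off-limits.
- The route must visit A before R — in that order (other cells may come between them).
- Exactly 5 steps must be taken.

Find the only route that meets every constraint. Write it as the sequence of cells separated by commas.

The waypoints must appear in the order A, R, with no cell reused.
Route from B: left 1 to A, down 3 to R, right 1 to T — 5 moves in all.
Check: order respected (A at step 1, R at step 4); 5 moves as required.

B, A, H, M, R, T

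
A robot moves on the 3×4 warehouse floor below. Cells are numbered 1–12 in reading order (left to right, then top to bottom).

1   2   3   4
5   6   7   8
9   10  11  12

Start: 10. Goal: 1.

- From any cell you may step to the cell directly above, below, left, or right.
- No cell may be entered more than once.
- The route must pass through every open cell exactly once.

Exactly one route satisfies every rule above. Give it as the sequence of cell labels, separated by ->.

10 -> 9 -> 5 -> 6 -> 7 -> 11 -> 12 -> 8 -> 4 -> 3 -> 2 -> 1

Need to visit all 12 open cells exactly once, starting at 10 and ending at 1.
Route from 10: left to 9, up to 5, 2× right (reaching 7), down to 11, right to 12, 2× up (reaching 4), 3× left (reaching 1) — 11 moves in all.
Check: all 12 open cells covered.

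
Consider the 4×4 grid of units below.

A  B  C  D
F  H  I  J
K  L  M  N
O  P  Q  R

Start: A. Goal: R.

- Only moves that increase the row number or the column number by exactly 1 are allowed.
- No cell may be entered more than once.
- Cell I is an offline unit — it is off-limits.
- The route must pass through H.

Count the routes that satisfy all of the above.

A right/down-only route from A to R makes exactly 3 down-moves and 3 right-moves in some order.
With no other constraints that would be C(6,3) = 20 routes.
Split at H and multiply the segment counts (each segment already excludes blocked cells): A→H: 2; H→R: 3; product = 6.
That gives 6 routes.

6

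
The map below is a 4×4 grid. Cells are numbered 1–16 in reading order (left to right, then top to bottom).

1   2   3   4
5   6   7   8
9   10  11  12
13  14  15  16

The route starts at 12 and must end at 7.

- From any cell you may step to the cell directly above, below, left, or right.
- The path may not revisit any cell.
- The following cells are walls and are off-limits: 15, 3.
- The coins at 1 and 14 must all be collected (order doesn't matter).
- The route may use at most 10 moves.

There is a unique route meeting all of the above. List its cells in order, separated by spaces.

Any route must reach 1 and 14 and still end at 7 within 10 moves, so the order of the required stops is forced.
Route from 12: left 2 to 10, down 1 to 14, left 1 to 13, up 3 to 1, right 1 to 2, down 1 to 6, right 1 to 7 — 10 moves in all.
Check: all required cells visited; 10 ≤ 10 moves.

12 11 10 14 13 9 5 1 2 6 7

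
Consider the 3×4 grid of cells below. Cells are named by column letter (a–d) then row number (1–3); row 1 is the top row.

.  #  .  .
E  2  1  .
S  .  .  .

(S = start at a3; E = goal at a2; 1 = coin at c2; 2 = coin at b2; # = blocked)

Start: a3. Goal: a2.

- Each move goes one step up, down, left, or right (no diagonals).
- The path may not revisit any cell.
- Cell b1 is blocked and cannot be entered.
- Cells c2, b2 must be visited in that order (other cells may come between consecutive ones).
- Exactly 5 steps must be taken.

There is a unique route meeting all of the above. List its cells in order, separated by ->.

The waypoints must appear in the order c2, b2, with no cell reused.
Route from a3: right 2 to c3, up 1 to c2, left 2 to a2 — 5 moves in all.
Check: order respected (1 at step 3, 2 at step 4); 5 moves as required.

a3 -> b3 -> c3 -> c2 -> b2 -> a2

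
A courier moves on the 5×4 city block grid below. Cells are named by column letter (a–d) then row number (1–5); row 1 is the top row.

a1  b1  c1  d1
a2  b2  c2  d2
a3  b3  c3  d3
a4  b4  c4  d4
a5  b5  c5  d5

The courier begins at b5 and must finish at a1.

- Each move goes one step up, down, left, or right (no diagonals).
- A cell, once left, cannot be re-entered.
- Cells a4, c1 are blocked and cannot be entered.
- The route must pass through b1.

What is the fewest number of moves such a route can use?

Any route passes through b1 somewhere between b5 and a1. Summing Manhattan distances along the two legs (b5 → b1 → a1) gives a lower bound of 4 + 1 = 5 moves.
A route of 5 moves achieves this: b5 → b4 → b3 → b2 → b1 → a1.
Since 5 matches the lower bound, it is optimal.

5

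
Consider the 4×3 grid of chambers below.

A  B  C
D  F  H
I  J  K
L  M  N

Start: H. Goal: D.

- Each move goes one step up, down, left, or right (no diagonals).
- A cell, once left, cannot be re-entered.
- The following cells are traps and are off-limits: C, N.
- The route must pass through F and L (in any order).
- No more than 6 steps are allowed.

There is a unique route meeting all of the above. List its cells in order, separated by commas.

The 6-move cap with required stops at F, L leaves no slack for detours.
Route from H: left 1 to F, down 2 to M, left 1 to L, up 2 to D — 6 moves in all.
Check: all required cells visited; 6 ≤ 6 moves.

H, F, J, M, L, I, D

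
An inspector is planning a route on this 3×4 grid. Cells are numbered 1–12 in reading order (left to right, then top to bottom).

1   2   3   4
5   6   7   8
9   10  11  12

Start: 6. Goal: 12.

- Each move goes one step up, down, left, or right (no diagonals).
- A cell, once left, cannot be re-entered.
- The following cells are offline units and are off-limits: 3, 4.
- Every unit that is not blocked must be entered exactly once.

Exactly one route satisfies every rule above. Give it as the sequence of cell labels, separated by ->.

Need to visit all 10 open cells exactly once, starting at 6 and ending at 12.
Cell 9 has only two open neighbours (5 and 10), so the path must pass straight through it: one of those is the cell it's entered from and the other is where it exits.
Route from 6: up 1 to 2, left 1 to 1, down 2 to 9, right 2 to 11, up 1 to 7, right 1 to 8, down 1 to 12 — 9 moves in all.
Check: all 10 open cells covered.

6 -> 2 -> 1 -> 5 -> 9 -> 10 -> 11 -> 7 -> 8 -> 12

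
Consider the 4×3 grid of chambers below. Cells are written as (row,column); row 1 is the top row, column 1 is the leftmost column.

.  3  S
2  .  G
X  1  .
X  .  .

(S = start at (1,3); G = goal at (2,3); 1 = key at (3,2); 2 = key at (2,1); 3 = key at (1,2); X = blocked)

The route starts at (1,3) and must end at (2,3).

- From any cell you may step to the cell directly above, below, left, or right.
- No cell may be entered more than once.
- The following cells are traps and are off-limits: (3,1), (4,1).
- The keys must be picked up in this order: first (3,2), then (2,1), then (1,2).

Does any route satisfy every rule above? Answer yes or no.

no

Ignoring the required order, 2 revisit-free routes from (1,3) to (2,3) pass through all of (3,2), (2,1), and (1,2); the waypoint orders that occur are (1,2) → (2,1) → (3,2) (2) — never (3,2) → (2,1) → (1,2).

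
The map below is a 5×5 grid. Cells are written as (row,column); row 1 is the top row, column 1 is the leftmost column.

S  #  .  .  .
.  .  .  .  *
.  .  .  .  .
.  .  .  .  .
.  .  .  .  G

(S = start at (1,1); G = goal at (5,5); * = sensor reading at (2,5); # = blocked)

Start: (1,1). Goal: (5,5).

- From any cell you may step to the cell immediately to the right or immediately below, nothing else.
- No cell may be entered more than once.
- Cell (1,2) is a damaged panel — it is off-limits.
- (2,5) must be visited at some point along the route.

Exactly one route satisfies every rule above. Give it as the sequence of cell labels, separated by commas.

(1,1), (2,1), (2,2), (2,3), (2,4), (2,5), (3,5), (4,5), (5,5)

Moves only go right or down, so the column and row indices never decrease.
Route from (1,1): down to (2,1), 4× right (reaching (2,5)), 3× down (reaching (5,5)) — 8 moves in all.
Check: all required cells visited.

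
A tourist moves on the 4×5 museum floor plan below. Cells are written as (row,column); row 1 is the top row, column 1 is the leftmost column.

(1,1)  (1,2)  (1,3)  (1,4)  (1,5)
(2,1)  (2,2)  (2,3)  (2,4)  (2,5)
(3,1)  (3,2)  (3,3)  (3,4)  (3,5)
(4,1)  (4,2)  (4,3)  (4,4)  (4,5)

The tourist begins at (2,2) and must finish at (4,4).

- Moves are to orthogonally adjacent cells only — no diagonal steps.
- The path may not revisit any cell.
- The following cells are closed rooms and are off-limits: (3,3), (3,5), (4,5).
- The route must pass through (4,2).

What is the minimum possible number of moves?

Any route passes through (4,2) somewhere between (2,2) and (4,4). Summing Manhattan distances along the two legs ((2,2) → (4,2) → (4,4)) gives a lower bound of 2 + 2 = 4 moves.
A route of 4 moves achieves this: (2,2) → (3,2) → (4,2) → (4,3) → (4,4).
Since 4 matches the lower bound, it is optimal.

4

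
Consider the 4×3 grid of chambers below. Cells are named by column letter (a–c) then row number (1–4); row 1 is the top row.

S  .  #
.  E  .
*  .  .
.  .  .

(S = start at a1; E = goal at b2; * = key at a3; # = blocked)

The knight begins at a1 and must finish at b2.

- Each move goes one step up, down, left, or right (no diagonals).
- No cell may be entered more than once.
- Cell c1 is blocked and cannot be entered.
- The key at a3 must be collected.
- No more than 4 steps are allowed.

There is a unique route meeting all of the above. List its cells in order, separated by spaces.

a1 a2 a3 b3 b2

Any route must reach a3 and still end at b2 within 4 moves, so the order of the required stops is forced.
Route from a1: down 2 to a3, right 1 to b3, up 1 to b2 — 4 moves in all.
Check: all required cells visited; 4 ≤ 4 moves.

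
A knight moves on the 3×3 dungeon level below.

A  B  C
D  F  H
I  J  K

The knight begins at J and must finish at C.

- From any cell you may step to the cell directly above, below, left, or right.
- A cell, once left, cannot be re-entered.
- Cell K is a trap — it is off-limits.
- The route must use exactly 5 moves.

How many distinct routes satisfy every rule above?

4

Need simple routes of exactly 5 moves from J to C (Manhattan distance 3, so 1 moves are spent on a detour and 1 undoing it).
Enumerating: J F D A B C | J I D A B C | J I D F B C | J I D F H C.
That gives 4 routes.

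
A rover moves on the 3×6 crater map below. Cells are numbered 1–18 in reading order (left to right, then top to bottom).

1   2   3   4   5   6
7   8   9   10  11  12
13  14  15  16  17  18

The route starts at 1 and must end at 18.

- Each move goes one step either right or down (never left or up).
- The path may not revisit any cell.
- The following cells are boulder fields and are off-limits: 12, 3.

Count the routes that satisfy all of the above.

A right/down-only route from 1 to 18 makes exactly 2 down-moves and 5 right-moves in some order.
With no other constraints that would be C(7,2) = 21 routes.
Subtract routes through each blocked cell (inclusion–exclusion for overlaps): − through 3: 10 − through 12: 6 + through 3&12: 4 → 9.
That gives 9 routes.

9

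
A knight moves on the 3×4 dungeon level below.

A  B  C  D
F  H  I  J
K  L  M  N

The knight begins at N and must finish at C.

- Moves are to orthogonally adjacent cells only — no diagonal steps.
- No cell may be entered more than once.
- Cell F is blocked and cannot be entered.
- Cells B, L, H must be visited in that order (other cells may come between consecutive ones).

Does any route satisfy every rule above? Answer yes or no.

Ignoring the required order, 2 revisit-free routes from N to C pass through all of B, L, and H; the waypoint orders that occur are L → H → B (2) — never B → L → H.

no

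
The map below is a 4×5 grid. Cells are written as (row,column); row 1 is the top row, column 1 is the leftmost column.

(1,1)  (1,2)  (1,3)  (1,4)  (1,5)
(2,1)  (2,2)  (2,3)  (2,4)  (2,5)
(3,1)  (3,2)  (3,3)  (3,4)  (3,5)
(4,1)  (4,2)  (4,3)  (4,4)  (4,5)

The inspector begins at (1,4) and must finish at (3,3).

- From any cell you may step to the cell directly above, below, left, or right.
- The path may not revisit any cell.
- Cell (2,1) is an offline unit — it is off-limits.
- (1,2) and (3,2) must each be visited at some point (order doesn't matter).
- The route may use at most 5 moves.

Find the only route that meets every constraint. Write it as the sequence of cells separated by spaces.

(1,4) (1,3) (1,2) (2,2) (3,2) (3,3)

The budget equals the shortest possible length, so every move has to be on a shortest route through the required cells.
Route from (1,4): left 2 to (1,2), down 2 to (3,2), right 1 to (3,3) — 5 moves in all.
Check: all required cells visited; 5 ≤ 5 moves.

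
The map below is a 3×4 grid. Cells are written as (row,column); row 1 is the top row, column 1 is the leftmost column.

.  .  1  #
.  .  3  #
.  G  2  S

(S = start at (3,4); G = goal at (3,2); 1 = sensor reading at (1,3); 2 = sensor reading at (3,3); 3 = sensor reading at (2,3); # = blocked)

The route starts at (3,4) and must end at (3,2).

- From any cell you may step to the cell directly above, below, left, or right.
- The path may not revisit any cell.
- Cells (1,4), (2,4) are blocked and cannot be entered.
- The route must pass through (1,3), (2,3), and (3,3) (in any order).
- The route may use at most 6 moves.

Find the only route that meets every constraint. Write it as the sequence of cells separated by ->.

(3,4) -> (3,3) -> (2,3) -> (1,3) -> (1,2) -> (2,2) -> (3,2)

The 6-move cap with required stops at (1,3), (2,3), (3,3) leaves no slack for detours.
Route from (3,4): left 1 to (3,3), up 2 to (1,3), left 1 to (1,2), down 2 to (3,2) — 6 moves in all.
Check: all required cells visited; 6 ≤ 6 moves.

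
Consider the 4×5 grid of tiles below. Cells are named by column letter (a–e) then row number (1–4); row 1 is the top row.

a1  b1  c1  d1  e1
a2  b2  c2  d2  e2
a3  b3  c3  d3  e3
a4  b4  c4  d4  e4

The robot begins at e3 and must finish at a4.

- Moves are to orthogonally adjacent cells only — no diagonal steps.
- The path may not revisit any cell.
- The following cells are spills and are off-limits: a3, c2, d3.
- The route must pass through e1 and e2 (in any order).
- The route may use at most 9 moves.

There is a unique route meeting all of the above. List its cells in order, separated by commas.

The 9-move cap with required stops at e1, e2 leaves no slack for detours.
Route from e3: up 2 to e1, left 3 to b1, down 3 to b4, left 1 to a4 — 9 moves in all.
Check: all required cells visited; 9 ≤ 9 moves.

e3, e2, e1, d1, c1, b1, b2, b3, b4, a4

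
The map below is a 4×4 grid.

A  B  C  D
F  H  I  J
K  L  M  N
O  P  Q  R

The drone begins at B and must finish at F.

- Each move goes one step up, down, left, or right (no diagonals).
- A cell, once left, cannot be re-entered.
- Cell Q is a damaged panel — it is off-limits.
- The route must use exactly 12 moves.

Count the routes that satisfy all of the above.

Need simple routes of exactly 12 moves from B to F (Manhattan distance 2, so 5 moves are spent on a detour and 5 undoing it).
Enumerating: B H I C D J N M L P O K F | B C D J N M I H L P O K F.
That gives 2 routes.

2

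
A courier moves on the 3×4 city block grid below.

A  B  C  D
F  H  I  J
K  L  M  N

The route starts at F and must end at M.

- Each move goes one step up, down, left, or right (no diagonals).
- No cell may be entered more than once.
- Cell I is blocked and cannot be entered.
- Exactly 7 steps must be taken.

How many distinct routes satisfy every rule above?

Need simple routes of exactly 7 moves from F to M (Manhattan distance 3, so 2 moves are spent on a detour and 2 undoing it).
Enumerating: F A B C D J N M | F H B C D J N M.
That gives 2 routes.

2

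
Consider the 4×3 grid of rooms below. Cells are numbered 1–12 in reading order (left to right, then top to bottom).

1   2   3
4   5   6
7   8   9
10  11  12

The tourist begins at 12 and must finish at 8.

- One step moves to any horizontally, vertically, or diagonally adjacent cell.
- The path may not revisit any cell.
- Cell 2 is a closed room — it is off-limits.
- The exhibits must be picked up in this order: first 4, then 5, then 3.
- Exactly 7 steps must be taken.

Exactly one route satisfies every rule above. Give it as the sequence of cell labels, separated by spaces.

The waypoints must appear in the order 4, 5, 3, with no cell reused.
Route from 12: left 1 to 11, up-left 1 to 7, up 1 to 4, right 1 to 5, up-right 1 to 3, down 1 to 6, down-left 1 to 8 — 7 moves in all.
Check: order respected (4 at step 3, 5 at step 4, 3 at step 5); 7 moves as required.

12 11 7 4 5 3 6 8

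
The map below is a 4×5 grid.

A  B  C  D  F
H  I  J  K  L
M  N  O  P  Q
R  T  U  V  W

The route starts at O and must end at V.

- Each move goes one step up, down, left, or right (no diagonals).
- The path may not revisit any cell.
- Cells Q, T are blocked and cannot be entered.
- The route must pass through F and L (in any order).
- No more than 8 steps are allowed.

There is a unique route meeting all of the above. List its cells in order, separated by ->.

O -> J -> C -> D -> F -> L -> K -> P -> V

Any route must reach F and L and still end at V within 8 moves, so the order of the required stops is forced.
Route from O: up 2 to C, right 2 to F, down 1 to L, left 1 to K, down 2 to V — 8 moves in all.
Check: all required cells visited; 8 ≤ 8 moves.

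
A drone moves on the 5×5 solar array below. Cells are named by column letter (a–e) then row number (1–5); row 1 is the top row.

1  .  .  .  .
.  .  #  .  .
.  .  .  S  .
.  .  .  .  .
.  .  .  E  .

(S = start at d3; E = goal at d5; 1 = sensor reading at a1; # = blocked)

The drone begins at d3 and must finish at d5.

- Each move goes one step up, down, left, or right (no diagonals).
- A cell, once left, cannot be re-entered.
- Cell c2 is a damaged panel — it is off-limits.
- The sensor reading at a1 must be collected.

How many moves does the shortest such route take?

12

Any route passes through a1 somewhere between d3 and d5. Summing Manhattan distances along the two legs (d3 → a1 → d5) gives a lower bound of 5 + 7 = 12 moves.
A route of 12 moves achieves this: d3 → d2 → d1 → c1 → b1 → a1 → a2 → a3 → a4 → a5 → b5 → c5 → d5.
Since 12 matches the lower bound, it is optimal.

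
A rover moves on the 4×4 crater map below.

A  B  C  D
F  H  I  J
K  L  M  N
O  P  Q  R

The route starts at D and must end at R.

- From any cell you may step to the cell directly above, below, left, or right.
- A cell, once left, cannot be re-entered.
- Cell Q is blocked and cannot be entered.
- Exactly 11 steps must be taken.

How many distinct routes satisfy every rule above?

Need simple routes of exactly 11 moves from D to R (Manhattan distance 3, so 4 moves are spent on a detour and 4 undoing it).
Branch systematically from the start, pruning whenever the remaining move budget drops below the Manhattan distance to R or differs from it in parity. Grouping the completions by first move — via J: 5; via C: 9 — and summing: 5 + 9 = 14.
That gives 14 routes.

14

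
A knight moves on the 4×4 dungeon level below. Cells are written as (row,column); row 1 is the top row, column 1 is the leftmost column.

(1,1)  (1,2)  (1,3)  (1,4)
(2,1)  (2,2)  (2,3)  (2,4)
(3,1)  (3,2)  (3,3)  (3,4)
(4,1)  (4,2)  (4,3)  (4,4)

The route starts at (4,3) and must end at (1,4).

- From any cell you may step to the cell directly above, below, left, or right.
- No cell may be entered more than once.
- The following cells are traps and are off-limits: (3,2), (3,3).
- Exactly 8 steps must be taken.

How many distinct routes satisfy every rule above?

Need simple routes of exactly 8 moves from (4,3) to (1,4) (Manhattan distance 4, so 2 moves are spent on a detour and 2 undoing it).
Enumerating: (4,3) (4,2) (4,1) (3,1) (2,1) (1,1) (1,2) (1,3) (1,4) | (4,3) (4,2) (4,1) (3,1) (2,1) (2,2) (1,2) (1,3) (1,4) | (4,3) (4,2) (4,1) (3,1) (2,1) (2,2) (2,3) (1,3) (1,4) | (4,3) (4,2) (4,1) (3,1) (2,1) (2,2) (2,3) (2,4) (1,4) | (4,3) (4,4) (3,4) (2,4) (2,3) (2,2) (1,2) (1,3) (1,4).
That gives 5 routes.

5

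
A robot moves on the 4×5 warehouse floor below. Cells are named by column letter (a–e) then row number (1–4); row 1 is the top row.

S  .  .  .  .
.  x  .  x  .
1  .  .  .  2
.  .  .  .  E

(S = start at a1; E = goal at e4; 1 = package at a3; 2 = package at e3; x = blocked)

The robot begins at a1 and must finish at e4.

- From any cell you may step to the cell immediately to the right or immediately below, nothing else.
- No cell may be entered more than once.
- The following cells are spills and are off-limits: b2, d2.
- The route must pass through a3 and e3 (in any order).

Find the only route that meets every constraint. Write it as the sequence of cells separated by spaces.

Moves only go right or down, so the column and row indices never decrease.
Route from a1: down 2 to a3, right 4 to e3, down 1 to e4 — 7 moves in all.
Check: all required cells visited.

a1 a2 a3 b3 c3 d3 e3 e4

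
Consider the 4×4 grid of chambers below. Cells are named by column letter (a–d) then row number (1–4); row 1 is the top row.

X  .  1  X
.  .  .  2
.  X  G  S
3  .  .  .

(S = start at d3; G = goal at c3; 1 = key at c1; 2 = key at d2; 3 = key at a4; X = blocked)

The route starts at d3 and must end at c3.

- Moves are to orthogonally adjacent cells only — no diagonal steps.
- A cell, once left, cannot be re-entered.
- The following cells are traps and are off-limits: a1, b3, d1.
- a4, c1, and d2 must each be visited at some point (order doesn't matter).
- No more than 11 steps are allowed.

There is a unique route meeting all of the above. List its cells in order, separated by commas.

The 11-move cap with required stops at a4, c1, d2 leaves no slack for detours.
Route from d3: up 1 to d2, left 1 to c2, up 1 to c1, left 1 to b1, down 1 to b2, left 1 to a2, down 2 to a4, right 2 to c4, up 1 to c3 — 11 moves in all.
Check: all required cells visited; 11 ≤ 11 moves.

d3, d2, c2, c1, b1, b2, a2, a3, a4, b4, c4, c3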